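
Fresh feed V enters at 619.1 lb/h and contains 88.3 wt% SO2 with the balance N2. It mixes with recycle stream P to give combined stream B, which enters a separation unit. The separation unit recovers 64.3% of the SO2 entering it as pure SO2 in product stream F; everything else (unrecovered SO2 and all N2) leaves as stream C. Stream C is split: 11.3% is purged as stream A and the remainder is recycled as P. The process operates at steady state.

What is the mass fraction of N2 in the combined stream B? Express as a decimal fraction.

N2 enters only via V and leaves only via the purge: 619.1×0.117 = 0.113×(N2 in C), and the separation unit passes all N2, so N2 in B = N2 in C = 641.02 lb/h.
SO2 in B: m_A = 619.1×0.883 + (1−0.113)·(1−0.643)·m_A, so m_A = 546.67/0.6833 = 799.99 lb/h.
B = 799.99 + 641.02 = 1441 lb/h.
N2 fraction in B = 641.02/1441 = 0.445.

0.445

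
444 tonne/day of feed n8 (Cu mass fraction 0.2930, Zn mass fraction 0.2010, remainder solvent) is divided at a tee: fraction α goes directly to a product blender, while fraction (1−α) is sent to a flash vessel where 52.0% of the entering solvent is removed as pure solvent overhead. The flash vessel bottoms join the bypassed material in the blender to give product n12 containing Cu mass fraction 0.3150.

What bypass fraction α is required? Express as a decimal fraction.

All 444×0.293 = 130.09 tonne/day of Cu reaches n12, so n12 = 130.09/0.315 = 412.99 tonne/day and vapour = 31.01 tonne/day.
The evaporator receives (1−α)·444 of feed at 0.506 solvent and removes 0.520 of that solvent:
0.520×0.506×(1−α)×444 = 31.01
(1−α) = 31.01/116.83 = 0.2654;  α = 0.7346.

0.735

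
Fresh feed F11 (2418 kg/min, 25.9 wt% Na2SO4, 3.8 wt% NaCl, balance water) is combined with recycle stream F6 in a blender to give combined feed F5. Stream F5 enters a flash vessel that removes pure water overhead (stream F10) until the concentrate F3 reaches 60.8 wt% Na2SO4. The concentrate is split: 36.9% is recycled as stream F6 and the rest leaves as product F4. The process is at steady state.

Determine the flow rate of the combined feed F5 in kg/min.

3020 kg/min

Overall Na2SO4 balance (none leaves overhead): Na2SO4 in fresh feed = Na2SO4 in product, i.e. 2418×0.259 = (1−0.369)·F3·0.608.
F3 = 626.26/(0.608×0.631) = 1632.4 kg/min.
Recycle F6 = 0.369×1632.4 = 602.35 kg/min.
Combined feed F5 = 2418 + 602.35 = 3020.4 kg/min.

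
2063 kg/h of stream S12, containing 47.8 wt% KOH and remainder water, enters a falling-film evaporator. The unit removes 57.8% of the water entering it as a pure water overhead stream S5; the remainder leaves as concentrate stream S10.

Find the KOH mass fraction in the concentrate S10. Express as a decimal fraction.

0.685

KOH is not removed: 2063×0.478 = 986.11 kg/h of KOH enters S10.
water entering = 2063×0.522 = 1076.9 kg/h; overhead removed = 0.578×1076.9 = 622.44 kg/h.
Concentrate = 2063 − 622.44 = 1440.6 kg/h.
Mass fraction = 986.11/1440.6 = 0.685.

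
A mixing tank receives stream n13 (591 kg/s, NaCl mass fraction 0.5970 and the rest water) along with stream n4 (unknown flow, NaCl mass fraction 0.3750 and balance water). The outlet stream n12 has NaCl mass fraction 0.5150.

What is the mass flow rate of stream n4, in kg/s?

346.2 kg/s

Let n4 be the unknown flow. Total out = 591 + n4.
NaCl balance: 352.83 + 0.375·n4 = 0.515·(591 + n4)
(0.375 − 0.515)·n4 = 0.515×591 − 352.83 = -48.462
n4 = -48.462 / -0.140 = 346.16 kg/s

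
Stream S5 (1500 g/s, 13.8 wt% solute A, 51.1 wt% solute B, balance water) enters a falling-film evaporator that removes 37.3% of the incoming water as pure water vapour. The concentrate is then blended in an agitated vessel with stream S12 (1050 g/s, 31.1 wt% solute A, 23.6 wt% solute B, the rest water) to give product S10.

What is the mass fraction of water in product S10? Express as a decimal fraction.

0.342

Vapour removed = 0.373×0.351×1500 = 196.38 g/s; concentrate = 1303.6 g/s.
water reaching the mixer = 330.12 (from concentrate) + 1050×0.453 = 805.77 g/s.
Product flow = 1303.6 + 1050 = 2353.6 g/s; water fraction = 0.342.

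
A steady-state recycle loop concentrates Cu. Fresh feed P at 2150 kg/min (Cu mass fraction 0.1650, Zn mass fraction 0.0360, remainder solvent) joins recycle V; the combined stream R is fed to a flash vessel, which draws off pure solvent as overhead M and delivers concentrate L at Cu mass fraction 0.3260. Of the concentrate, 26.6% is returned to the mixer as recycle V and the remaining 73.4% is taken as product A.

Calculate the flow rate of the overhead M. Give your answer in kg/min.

1062 kg/min

Overall Cu balance (none leaves overhead): Cu in fresh feed = Cu in product, i.e. 2150×0.165 = (1−0.266)·L·0.326.
L = 354.75/(0.326×0.734) = 1482.5 kg/min.
Recycle V = 0.266×1482.5 = 394.36 kg/min.
Combined feed R = 2150 + 394.36 = 2544.4 kg/min.
Overhead M = R − L = 2544.4 − 1482.5 = 1061.8 kg/min.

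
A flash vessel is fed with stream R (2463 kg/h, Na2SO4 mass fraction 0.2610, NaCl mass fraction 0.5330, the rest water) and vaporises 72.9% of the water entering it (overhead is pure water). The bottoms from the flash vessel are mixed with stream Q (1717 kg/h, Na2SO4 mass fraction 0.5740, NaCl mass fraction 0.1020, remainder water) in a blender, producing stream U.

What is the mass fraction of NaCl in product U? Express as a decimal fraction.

0.3905

Vapour removed = 0.729×0.206×2463 = 369.88 kg/h; concentrate = 2093.1 kg/h.
NaCl reaching the mixer = 1312.8 (from concentrate) + 1717×0.102 = 1487.9 kg/h.
Product flow = 2093.1 + 1717 = 3810.1 kg/h; NaCl fraction = 0.3905.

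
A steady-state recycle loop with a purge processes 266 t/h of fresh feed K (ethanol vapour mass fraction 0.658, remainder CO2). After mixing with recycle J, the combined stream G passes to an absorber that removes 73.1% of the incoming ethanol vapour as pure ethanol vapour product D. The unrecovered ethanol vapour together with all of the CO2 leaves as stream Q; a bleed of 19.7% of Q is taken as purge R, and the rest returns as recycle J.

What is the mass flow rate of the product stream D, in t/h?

ethanol vapour in G: m_A = 266×0.658 + (1−0.197)·(1−0.731)·m_A, so m_A = 175.03/0.7840 = 223.25 t/h.
Product D = 0.731×223.25 = 163.2 t/h.

163.2 t/h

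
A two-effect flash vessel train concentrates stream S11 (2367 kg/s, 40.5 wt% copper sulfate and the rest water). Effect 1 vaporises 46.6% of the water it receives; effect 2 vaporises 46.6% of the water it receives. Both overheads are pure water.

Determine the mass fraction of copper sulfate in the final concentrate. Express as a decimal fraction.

0.705

water in feed = 2367×0.595 = 1408.4 kg/s.
After stage 1: water left = (1−0.466)×1408.4 = 752.07; stream total = 1710.7 kg/s.
After stage 2: water left = (1−0.466)×752.07 = 401.6; final concentrate = 1360.2 kg/s.
copper sulfate fraction = 958.64/1360.2 = 0.705.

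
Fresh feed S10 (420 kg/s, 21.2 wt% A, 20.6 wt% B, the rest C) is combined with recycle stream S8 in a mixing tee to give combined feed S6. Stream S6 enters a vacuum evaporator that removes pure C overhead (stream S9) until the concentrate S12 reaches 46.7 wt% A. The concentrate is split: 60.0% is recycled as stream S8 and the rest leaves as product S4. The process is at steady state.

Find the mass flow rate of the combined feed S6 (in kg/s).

Overall A balance (none leaves overhead): A in fresh feed = A in product, i.e. 420×0.212 = (1−0.600)·S12·0.467.
S12 = 89.04/(0.467×0.400) = 476.66 kg/s.
Recycle S8 = 0.600×476.66 = 286 kg/s.
Combined feed S6 = 420 + 286 = 706 kg/s.

706 kg/s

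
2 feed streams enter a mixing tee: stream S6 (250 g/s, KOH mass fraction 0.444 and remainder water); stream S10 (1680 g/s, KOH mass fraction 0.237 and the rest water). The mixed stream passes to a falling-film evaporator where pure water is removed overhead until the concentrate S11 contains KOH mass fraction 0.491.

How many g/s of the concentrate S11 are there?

1037 g/s

KOH entering = 250×0.444 + 1680×0.237 = 509.16 g/s.
All KOH reports to S11, so S11 = 509.16/0.491 = 1037 g/s.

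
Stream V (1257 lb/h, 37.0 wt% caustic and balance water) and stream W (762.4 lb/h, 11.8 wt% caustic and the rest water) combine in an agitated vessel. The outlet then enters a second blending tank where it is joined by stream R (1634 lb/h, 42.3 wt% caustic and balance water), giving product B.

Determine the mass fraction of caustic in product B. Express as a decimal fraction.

Overall, product flow = 3653.4 lb/h.
caustic in = 1257×0.370 + 762.4×0.118 + 1634×0.423 = 1246.2 lb/h.
caustic fraction in B = 0.341.

0.341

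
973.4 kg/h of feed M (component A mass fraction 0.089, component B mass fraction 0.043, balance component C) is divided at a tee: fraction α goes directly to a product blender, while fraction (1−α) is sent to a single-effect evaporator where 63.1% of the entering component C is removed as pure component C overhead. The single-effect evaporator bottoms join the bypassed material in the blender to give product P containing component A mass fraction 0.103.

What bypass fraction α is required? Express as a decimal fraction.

All 973.4×0.089 = 86.633 kg/h of component A reaches P, so P = 86.633/0.103 = 841.09 kg/h and vapour = 132.31 kg/h.
The evaporator receives (1−α)·973.4 of feed at 0.868 component C and removes 0.631 of that component C:
0.631×0.868×(1−α)×973.4 = 132.31
(1−α) = 132.31/533.14 = 0.2482;  α = 0.7518.

0.752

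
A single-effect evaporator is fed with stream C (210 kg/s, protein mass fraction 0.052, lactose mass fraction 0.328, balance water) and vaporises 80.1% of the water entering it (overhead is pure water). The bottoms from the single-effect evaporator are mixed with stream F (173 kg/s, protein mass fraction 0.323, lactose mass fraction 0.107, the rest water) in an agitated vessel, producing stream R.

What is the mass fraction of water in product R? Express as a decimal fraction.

0.447

Vapour removed = 0.801×0.620×210 = 104.29 kg/s; concentrate = 105.71 kg/s.
water reaching the mixer = 25.91 (from concentrate) + 173×0.570 = 124.52 kg/s.
Product flow = 105.71 + 173 = 278.71 kg/s; water fraction = 0.447.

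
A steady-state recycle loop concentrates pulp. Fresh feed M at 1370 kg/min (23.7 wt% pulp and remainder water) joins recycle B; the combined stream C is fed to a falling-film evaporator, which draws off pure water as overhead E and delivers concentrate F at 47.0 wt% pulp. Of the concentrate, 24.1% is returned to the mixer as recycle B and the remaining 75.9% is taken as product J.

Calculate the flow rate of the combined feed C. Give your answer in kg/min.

Overall pulp balance (none leaves overhead): pulp in fresh feed = pulp in product, i.e. 1370×0.237 = (1−0.241)·F·0.470.
F = 324.69/(0.470×0.759) = 910.18 kg/min.
Recycle B = 0.241×910.18 = 219.35 kg/min.
Combined feed C = 1370 + 219.35 = 1589.4 kg/min.

1589 kg/min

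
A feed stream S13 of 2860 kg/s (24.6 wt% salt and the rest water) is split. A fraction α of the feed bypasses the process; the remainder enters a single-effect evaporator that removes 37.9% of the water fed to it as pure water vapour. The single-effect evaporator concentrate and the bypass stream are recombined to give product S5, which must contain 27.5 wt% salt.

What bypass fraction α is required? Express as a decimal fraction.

All 2860×0.246 = 703.56 kg/s of salt reaches S5, so S5 = 703.56/0.275 = 2558.4 kg/s and vapour = 301.6 kg/s.
The evaporator receives (1−α)·2860 of feed at 0.754 water and removes 0.379 of that water:
0.379×0.754×(1−α)×2860 = 301.6
(1−α) = 301.6/817.29 = 0.3690;  α = 0.6310.

0.631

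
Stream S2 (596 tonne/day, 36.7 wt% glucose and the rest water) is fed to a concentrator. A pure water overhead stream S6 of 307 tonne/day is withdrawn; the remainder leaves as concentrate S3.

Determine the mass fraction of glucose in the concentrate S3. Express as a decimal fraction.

0.757

glucose is not removed: 596×0.367 = 218.73 tonne/day of glucose enters S3.
Concentrate = 596 − 307 = 289 tonne/day.
Mass fraction = 218.73/289 = 0.757.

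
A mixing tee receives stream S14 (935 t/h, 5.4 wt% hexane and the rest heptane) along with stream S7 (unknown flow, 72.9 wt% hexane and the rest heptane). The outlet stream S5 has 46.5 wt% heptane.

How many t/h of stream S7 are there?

Let S7 be the unknown flow. Total out = 935 + S7.
heptane balance: 884.51 + 0.271·S7 = 0.465·(935 + S7)
(0.271 − 0.465)·S7 = 0.465×935 − 884.51 = -449.73
S7 = -449.73 / -0.194 = 2318.2 t/h

2318 t/h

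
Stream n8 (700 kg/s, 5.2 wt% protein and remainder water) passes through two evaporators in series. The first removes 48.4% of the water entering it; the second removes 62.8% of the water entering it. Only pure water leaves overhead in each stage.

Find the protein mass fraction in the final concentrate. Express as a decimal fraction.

0.2223

water in feed = 700×0.948 = 663.6 kg/s.
After stage 1: water left = (1−0.484)×663.6 = 342.42; stream total = 378.82 kg/s.
After stage 2: water left = (1−0.628)×342.42 = 127.38; final concentrate = 163.78 kg/s.
protein fraction = 36.4/163.78 = 0.2223.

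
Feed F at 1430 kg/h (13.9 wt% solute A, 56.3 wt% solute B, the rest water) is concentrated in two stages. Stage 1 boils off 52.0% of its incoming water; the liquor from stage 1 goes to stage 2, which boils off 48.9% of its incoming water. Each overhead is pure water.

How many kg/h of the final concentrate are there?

1108 kg/h

water in feed = 1430×0.298 = 426.14 kg/h.
After stage 1: water left = (1−0.520)×426.14 = 204.55; stream total = 1208.4 kg/h.
After stage 2: water left = (1−0.489)×204.55 = 104.52; final concentrate = 1108.4 kg/h.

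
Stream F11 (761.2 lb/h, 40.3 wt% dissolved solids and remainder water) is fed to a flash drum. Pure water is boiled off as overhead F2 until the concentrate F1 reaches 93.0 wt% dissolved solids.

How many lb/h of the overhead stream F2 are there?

dissolved solids is conserved: 761.2×0.403 = 306.76 lb/h all reports to the concentrate.
Concentrate = 306.76/(target fraction) = 329.85 lb/h.
Overhead = 761.2 − 329.85 = 431.35 lb/h.

431.3 lb/h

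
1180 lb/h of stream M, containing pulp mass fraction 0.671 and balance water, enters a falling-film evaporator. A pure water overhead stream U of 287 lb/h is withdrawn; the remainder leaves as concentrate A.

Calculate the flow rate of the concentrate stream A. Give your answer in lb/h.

893 lb/h

Concentrate = 1180 − 287 = 893 lb/h.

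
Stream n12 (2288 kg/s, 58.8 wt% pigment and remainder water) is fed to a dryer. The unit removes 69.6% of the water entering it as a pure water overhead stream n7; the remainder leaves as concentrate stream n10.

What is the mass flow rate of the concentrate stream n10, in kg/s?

water entering = 2288×0.412 = 942.66 kg/s; overhead removed = 0.696×942.66 = 656.09 kg/s.
Concentrate = 2288 − 656.09 = 1631.9 kg/s.

1632 kg/s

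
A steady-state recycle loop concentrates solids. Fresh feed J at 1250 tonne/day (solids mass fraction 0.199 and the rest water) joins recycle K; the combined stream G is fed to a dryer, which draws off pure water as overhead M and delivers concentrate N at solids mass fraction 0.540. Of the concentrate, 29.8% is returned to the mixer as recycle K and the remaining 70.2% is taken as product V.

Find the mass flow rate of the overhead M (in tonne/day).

Overall solids balance (none leaves overhead): solids in fresh feed = solids in product, i.e. 1250×0.199 = (1−0.298)·N·0.540.
N = 248.75/(0.540×0.702) = 656.19 tonne/day.
Recycle K = 0.298×656.19 = 195.55 tonne/day.
Combined feed G = 1250 + 195.55 = 1445.5 tonne/day.
Overhead M = G − N = 1445.5 − 656.19 = 789.35 tonne/day.

789.4 tonne/day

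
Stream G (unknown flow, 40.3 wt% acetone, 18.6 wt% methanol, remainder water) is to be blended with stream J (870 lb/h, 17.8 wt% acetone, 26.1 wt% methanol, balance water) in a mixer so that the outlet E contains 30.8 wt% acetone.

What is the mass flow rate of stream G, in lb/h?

1191 lb/h

Let G be the unknown flow. Total out = 870 + G.
acetone balance: 154.86 + 0.403·G = 0.308·(870 + G)
(0.403 − 0.308)·G = 0.308×870 − 154.86 = 113.1
G = 113.1 / 0.095 = 1190.5 lb/h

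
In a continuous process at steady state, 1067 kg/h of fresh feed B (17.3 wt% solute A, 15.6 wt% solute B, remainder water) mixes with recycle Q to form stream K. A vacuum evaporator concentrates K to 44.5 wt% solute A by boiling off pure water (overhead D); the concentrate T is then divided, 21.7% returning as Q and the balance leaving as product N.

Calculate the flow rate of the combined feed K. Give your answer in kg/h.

Overall solute A balance (none leaves overhead): solute A in fresh feed = solute A in product, i.e. 1067×0.173 = (1−0.217)·T·0.445.
T = 184.59/(0.445×0.783) = 529.77 kg/h.
Recycle Q = 0.217×529.77 = 114.96 kg/h.
Combined feed K = 1067 + 114.96 = 1182 kg/h.

1182 kg/h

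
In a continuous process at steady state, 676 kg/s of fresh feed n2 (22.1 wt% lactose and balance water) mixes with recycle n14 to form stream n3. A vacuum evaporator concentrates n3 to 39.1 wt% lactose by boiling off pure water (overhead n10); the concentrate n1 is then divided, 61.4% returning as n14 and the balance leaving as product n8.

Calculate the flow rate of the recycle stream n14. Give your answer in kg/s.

607.8 kg/s

Overall lactose balance (none leaves overhead): lactose in fresh feed = lactose in product, i.e. 676×0.221 = (1−0.614)·n1·0.391.
n1 = 149.4/(0.391×0.386) = 989.86 kg/s.
Recycle n14 = 0.614×989.86 = 607.78 kg/s.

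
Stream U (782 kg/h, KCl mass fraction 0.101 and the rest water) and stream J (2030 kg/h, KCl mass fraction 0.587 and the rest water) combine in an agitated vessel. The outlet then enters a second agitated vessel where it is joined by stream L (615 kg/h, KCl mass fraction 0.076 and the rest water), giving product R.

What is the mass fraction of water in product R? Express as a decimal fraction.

0.616

Overall, product flow = 3427 kg/h.
water in = 782×0.899 + 2030×0.413 + 615×0.924 = 2109.7 kg/h.
water fraction in R = 0.616.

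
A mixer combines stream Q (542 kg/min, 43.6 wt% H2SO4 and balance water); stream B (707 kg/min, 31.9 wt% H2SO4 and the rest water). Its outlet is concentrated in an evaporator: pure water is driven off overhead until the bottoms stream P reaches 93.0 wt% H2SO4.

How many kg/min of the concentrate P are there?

496.6 kg/min

H2SO4 entering = 542×0.436 + 707×0.319 = 461.85 kg/min.
All H2SO4 reports to P, so P = 461.85/0.930 = 496.61 kg/min.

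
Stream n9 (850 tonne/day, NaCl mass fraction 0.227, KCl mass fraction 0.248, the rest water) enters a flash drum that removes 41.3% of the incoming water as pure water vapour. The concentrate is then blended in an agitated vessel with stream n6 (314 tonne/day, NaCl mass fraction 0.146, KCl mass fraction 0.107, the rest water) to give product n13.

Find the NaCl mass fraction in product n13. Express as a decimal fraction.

0.244

Vapour removed = 0.413×0.525×850 = 184.3 tonne/day; concentrate = 665.7 tonne/day.
NaCl reaching the mixer = 192.95 (from concentrate) + 314×0.146 = 238.79 tonne/day.
Product flow = 665.7 + 314 = 979.7 tonne/day; NaCl fraction = 0.244.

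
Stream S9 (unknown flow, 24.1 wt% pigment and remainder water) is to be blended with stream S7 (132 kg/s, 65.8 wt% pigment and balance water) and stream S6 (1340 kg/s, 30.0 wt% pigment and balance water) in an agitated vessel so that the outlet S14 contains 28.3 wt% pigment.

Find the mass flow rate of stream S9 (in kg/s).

Let S9 be the unknown flow. Total out = 1472 + S9.
pigment balance: 488.86 + 0.241·S9 = 0.283·(1472 + S9)
(0.241 − 0.283)·S9 = 0.283×1472 − 488.86 = -72.28
S9 = -72.28 / -0.042 = 1721 kg/s

1721 kg/s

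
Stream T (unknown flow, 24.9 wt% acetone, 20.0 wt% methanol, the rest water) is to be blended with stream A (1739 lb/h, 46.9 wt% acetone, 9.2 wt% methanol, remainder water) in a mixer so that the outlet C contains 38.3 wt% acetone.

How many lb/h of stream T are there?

1116 lb/h

Let T be the unknown flow. Total out = 1739 + T.
acetone balance: 815.59 + 0.249·T = 0.383·(1739 + T)
(0.249 − 0.383)·T = 0.383×1739 − 815.59 = -149.55
T = -149.55 / -0.134 = 1116.1 lb/h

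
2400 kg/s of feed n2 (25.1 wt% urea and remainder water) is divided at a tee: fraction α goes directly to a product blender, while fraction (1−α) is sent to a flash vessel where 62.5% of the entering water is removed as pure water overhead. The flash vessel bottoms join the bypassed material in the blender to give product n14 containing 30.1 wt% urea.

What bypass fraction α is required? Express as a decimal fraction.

All 2400×0.251 = 602.4 kg/s of urea reaches n14, so n14 = 602.4/0.301 = 2001.3 kg/s and vapour = 398.67 kg/s.
The evaporator receives (1−α)·2400 of feed at 0.749 water and removes 0.625 of that water:
0.625×0.749×(1−α)×2400 = 398.67
(1−α) = 398.67/1123.5 = 0.3548;  α = 0.6452.

0.645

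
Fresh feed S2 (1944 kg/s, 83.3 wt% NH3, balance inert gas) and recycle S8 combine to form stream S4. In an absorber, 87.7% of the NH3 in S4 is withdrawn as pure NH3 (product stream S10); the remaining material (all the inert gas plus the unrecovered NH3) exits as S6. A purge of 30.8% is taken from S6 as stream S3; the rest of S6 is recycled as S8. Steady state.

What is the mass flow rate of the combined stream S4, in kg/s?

2824 kg/s

inert gas enters only via S2 and leaves only via the purge: 1944×0.167 = 0.308×(inert gas in S6), and the absorber passes all inert gas, so inert gas in S4 = inert gas in S6 = 1054.1 kg/s.
NH3 in S4: m_A = 1944×0.833 + (1−0.308)·(1−0.877)·m_A, so m_A = 1619.4/0.9149 = 1770 kg/s.
S4 = 1770 + 1054.1 = 2824.1 kg/s.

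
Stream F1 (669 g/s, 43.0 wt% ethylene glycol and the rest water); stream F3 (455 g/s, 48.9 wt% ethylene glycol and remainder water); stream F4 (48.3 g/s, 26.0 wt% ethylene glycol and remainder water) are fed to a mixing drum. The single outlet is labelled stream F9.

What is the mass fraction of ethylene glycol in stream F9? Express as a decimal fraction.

0.4459

Total flow out = 669 + 455 + 48.3 = 1172.3 g/s.
ethylene glycol in = 669×0.430 + 455×0.489 + 48.3×0.260 = 522.72 g/s.
ethylene glycol mass fraction in F9 = 522.72/1172.3 = 0.4459.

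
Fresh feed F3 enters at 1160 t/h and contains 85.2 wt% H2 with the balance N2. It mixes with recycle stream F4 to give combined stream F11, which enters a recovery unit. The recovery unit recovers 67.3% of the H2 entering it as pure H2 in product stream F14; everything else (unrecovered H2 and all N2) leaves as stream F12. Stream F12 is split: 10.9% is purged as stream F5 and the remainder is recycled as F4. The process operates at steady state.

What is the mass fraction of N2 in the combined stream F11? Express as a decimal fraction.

N2 enters only via F3 and leaves only via the purge: 1160×0.148 = 0.109×(N2 in F12), and the recovery unit passes all N2, so N2 in F11 = N2 in F12 = 1575 t/h.
H2 in F11: m_A = 1160×0.852 + (1−0.109)·(1−0.673)·m_A, so m_A = 988.32/0.7086 = 1394.7 t/h.
F11 = 1394.7 + 1575 = 2969.7 t/h.
N2 fraction in F11 = 1575/2969.7 = 0.530.

0.530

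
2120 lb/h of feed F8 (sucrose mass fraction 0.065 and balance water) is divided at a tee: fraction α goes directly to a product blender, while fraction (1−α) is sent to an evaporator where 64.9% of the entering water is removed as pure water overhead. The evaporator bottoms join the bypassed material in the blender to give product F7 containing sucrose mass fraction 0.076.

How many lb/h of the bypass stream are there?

All 2120×0.065 = 137.8 lb/h of sucrose reaches F7, so F7 = 137.8/0.076 = 1813.2 lb/h and vapour = 306.84 lb/h.
The evaporator receives (1−α)·2120 of feed at 0.935 water and removes 0.649 of that water:
0.649×0.935×(1−α)×2120 = 306.84
(1−α) = 306.84/1286.4 = 0.2385;  α = 0.7615.
Bypass flow = 0.7615×2120 = 1614.3 lb/h.

1614 lb/h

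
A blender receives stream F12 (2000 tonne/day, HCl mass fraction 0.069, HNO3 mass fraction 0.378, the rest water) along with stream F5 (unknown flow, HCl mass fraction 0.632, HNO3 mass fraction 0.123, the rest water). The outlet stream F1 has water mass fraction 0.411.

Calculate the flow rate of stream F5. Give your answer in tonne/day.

1711 tonne/day

Let F5 be the unknown flow. Total out = 2000 + F5.
water balance: 1106 + 0.245·F5 = 0.411·(2000 + F5)
(0.245 − 0.411)·F5 = 0.411×2000 − 1106 = -284
F5 = -284 / -0.166 = 1710.8 tonne/day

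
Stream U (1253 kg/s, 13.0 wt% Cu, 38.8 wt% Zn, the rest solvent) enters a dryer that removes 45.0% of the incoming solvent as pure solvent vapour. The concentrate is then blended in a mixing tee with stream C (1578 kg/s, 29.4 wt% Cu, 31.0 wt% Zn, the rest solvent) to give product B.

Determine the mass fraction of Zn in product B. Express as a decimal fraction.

0.3811

Vapour removed = 0.450×0.482×1253 = 271.78 kg/s; concentrate = 981.22 kg/s.
Zn reaching the mixer = 486.16 (from concentrate) + 1578×0.310 = 975.34 kg/s.
Product flow = 981.22 + 1578 = 2559.2 kg/s; Zn fraction = 0.3811.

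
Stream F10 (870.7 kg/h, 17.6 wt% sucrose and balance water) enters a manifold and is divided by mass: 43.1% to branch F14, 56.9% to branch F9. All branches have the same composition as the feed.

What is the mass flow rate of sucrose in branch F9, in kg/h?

Branch F9 total = 0.569×870.7 = 495.43 kg/h.
sucrose in F9 = 0.176×495.43 = 87.195 kg/h.

87.2 kg/h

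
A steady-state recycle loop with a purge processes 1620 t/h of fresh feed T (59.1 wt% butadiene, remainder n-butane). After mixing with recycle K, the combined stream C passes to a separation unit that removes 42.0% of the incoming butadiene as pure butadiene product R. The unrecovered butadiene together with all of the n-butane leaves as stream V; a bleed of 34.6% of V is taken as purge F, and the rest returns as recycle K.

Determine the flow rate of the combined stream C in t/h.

3458 t/h

n-butane enters only via T and leaves only via the purge: 1620×0.409 = 0.346×(n-butane in V), and the separation unit passes all n-butane, so n-butane in C = n-butane in V = 1915 t/h.
butadiene in C: m_A = 1620×0.591 + (1−0.346)·(1−0.420)·m_A, so m_A = 957.42/0.6207 = 1542.5 t/h.
C = 1542.5 + 1915 = 3457.5 t/h.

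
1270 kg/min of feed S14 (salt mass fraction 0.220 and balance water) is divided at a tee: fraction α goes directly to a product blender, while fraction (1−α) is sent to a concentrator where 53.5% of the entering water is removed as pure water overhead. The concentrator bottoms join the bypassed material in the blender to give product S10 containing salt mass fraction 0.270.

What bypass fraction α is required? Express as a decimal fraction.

0.556

All 1270×0.220 = 279.4 kg/min of salt reaches S10, so S10 = 279.4/0.270 = 1034.8 kg/min and vapour = 235.19 kg/min.
The evaporator receives (1−α)·1270 of feed at 0.780 water and removes 0.535 of that water:
0.535×0.780×(1−α)×1270 = 235.19
(1−α) = 235.19/529.97 = 0.4438;  α = 0.5562.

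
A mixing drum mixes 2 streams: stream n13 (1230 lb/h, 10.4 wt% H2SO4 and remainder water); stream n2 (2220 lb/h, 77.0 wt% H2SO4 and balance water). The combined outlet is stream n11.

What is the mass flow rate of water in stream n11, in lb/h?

1613 lb/h

water out = water in = 1230×0.896 + 2220×0.230 = 1612.7 lb/h.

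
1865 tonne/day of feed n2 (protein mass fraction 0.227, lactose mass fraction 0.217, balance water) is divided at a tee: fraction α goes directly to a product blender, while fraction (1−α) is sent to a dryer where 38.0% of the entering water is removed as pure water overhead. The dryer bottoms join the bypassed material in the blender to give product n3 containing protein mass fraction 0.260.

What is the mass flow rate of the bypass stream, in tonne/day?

744.6 tonne/day

All 1865×0.227 = 423.36 tonne/day of protein reaches n3, so n3 = 423.36/0.260 = 1628.3 tonne/day and vapour = 236.71 tonne/day.
The evaporator receives (1−α)·1865 of feed at 0.556 water and removes 0.380 of that water:
0.380×0.556×(1−α)×1865 = 236.71
(1−α) = 236.71/394.04 = 0.6007;  α = 0.3993.
Bypass flow = 0.3993×1865 = 744.63 tonne/day.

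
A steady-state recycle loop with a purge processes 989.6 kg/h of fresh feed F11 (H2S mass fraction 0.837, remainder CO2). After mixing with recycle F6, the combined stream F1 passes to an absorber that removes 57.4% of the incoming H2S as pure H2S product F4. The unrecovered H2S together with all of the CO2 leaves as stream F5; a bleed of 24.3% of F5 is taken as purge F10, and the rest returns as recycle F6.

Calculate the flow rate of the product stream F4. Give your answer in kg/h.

701.7 kg/h

H2S in F1: m_A = 989.6×0.837 + (1−0.243)·(1−0.574)·m_A, so m_A = 828.3/0.6775 = 1222.5 kg/h.
Product F4 = 0.574×1222.5 = 701.74 kg/h.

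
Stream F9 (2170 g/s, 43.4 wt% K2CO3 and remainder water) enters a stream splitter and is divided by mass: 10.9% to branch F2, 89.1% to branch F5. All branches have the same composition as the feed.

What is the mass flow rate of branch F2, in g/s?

Branch F2 flow = 0.109×2170 = 236.53 g/s.

236.5 g/s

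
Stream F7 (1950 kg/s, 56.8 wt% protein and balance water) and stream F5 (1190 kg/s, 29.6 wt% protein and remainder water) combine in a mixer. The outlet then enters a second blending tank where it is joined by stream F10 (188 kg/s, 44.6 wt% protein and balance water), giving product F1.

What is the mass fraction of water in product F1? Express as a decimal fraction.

0.5362

Overall, product flow = 3328 kg/s.
water in = 1950×0.432 + 1190×0.704 + 188×0.554 = 1784.3 kg/s.
water fraction in F1 = 0.5362.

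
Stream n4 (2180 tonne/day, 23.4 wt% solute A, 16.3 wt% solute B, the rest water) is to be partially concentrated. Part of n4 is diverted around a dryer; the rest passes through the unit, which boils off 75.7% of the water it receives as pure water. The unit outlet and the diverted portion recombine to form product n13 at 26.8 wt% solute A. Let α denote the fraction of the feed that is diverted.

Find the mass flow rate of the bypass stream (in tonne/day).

1574 tonne/day

All 2180×0.234 = 510.12 tonne/day of solute A reaches n13, so n13 = 510.12/0.268 = 1903.4 tonne/day and vapour = 276.57 tonne/day.
The evaporator receives (1−α)·2180 of feed at 0.603 water and removes 0.757 of that water:
0.757×0.603×(1−α)×2180 = 276.57
(1−α) = 276.57/995.11 = 0.2779;  α = 0.7221.
Bypass flow = 0.7221×2180 = 1574.1 tonne/day.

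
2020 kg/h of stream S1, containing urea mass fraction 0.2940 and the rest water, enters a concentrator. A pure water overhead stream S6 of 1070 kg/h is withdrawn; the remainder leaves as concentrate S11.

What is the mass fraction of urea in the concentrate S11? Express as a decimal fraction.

0.6251

urea is not removed: 2020×0.294 = 593.88 kg/h of urea enters S11.
Concentrate = 2020 − 1070 = 950 kg/h.
Mass fraction = 593.88/950 = 0.6251.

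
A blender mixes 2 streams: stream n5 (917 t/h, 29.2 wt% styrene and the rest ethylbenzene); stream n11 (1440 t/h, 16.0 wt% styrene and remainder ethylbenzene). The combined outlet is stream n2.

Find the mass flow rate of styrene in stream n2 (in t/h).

styrene out = styrene in = 917×0.292 + 1440×0.160 = 498.16 t/h.

498.2 t/h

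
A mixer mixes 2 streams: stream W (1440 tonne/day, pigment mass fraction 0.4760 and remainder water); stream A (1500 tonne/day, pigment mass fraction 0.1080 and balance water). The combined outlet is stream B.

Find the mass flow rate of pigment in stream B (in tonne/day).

pigment out = pigment in = 1440×0.476 + 1500×0.108 = 847.44 tonne/day.

847.4 tonne/day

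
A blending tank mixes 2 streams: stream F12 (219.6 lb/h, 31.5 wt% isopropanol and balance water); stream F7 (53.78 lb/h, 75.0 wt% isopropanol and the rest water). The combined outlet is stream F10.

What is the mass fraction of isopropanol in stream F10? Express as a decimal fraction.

0.4006

Total flow out = 219.6 + 53.78 = 273.38 lb/h.
isopropanol in = 219.6×0.315 + 53.78×0.750 = 109.51 lb/h.
isopropanol mass fraction in F10 = 109.51/273.38 = 0.4006.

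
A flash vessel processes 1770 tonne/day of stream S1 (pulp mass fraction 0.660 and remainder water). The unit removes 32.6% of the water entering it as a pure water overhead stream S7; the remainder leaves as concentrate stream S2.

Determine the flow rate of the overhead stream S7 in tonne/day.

196.2 tonne/day

water entering = 1770×0.340 = 601.8 tonne/day; overhead removed = 0.326×601.8 = 196.19 tonne/day.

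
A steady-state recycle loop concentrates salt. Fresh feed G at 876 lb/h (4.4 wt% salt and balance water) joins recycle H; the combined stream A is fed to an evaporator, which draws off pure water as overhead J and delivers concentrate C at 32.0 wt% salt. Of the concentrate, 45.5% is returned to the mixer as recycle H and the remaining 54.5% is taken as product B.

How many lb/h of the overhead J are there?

Overall salt balance (none leaves overhead): salt in fresh feed = salt in product, i.e. 876×0.044 = (1−0.455)·C·0.320.
C = 38.544/(0.320×0.545) = 221.01 lb/h.
Recycle H = 0.455×221.01 = 100.56 lb/h.
Combined feed A = 876 + 100.56 = 976.56 lb/h.
Overhead J = A − C = 976.56 − 221.01 = 755.55 lb/h.

755.6 lb/h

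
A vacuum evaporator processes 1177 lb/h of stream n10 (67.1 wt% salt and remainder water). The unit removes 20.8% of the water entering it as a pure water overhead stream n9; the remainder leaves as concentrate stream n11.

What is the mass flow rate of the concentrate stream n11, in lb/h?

water entering = 1177×0.329 = 387.23 lb/h; overhead removed = 0.208×387.23 = 80.544 lb/h.
Concentrate = 1177 − 80.544 = 1096.5 lb/h.

1096 lb/h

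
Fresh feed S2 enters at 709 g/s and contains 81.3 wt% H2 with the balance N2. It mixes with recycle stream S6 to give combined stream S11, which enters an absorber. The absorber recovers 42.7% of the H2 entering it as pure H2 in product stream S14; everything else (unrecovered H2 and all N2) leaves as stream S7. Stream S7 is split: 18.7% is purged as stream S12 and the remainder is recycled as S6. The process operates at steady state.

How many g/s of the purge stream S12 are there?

248.2 g/s

N2 enters only via S2 and leaves only via the purge: 709×0.187 = 0.187×(N2 in S7), and the absorber passes all N2, so N2 in S11 = N2 in S7 = 709 g/s.
H2 in S11: m_A = 709×0.813 + (1−0.187)·(1−0.427)·m_A, so m_A = 576.42/0.5342 = 1079.1 g/s.
S7 = (1−0.427)×1079.1 + 709 = 1327.3 g/s.
Purge S12 = 0.187×1327.3 = 248.21 g/s.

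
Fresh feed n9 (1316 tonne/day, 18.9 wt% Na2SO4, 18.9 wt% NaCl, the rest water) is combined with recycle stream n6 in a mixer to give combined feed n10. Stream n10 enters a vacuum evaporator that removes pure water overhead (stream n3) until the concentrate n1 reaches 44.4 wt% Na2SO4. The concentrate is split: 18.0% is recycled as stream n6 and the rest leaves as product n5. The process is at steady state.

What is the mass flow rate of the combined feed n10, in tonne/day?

Overall Na2SO4 balance (none leaves overhead): Na2SO4 in fresh feed = Na2SO4 in product, i.e. 1316×0.189 = (1−0.180)·n1·0.444.
n1 = 248.72/(0.444×0.820) = 683.16 tonne/day.
Recycle n6 = 0.180×683.16 = 122.97 tonne/day.
Combined feed n10 = 1316 + 122.97 = 1439 tonne/day.

1439 tonne/day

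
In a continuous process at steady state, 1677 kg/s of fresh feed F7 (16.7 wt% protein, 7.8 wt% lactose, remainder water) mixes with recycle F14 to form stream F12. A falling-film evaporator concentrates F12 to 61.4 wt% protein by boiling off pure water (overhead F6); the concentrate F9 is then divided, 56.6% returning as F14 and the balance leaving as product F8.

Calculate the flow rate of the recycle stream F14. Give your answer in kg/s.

594.9 kg/s

Overall protein balance (none leaves overhead): protein in fresh feed = protein in product, i.e. 1677×0.167 = (1−0.566)·F9·0.614.
F9 = 280.06/(0.614×0.434) = 1051 kg/s.
Recycle F14 = 0.566×1051 = 594.85 kg/s.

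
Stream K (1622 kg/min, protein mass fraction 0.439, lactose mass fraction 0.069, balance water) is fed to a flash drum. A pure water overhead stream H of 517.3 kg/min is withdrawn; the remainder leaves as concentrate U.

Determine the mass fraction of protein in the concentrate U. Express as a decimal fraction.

protein is not removed: 1622×0.439 = 712.06 kg/min of protein enters U.
Concentrate = 1622 − 517.3 = 1104.7 kg/min.
Mass fraction = 712.06/1104.7 = 0.645.

0.645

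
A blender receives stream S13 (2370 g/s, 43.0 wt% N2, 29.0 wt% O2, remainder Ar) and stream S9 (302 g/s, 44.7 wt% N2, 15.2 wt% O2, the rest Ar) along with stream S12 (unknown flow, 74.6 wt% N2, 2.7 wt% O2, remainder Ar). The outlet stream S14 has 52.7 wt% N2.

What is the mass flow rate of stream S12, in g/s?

1160 g/s

Let S12 be the unknown flow. Total out = 2672 + S12.
N2 balance: 1154.1 + 0.746·S12 = 0.527·(2672 + S12)
(0.746 − 0.527)·S12 = 0.527×2672 − 1154.1 = 254.05
S12 = 254.05 / 0.219 = 1160 g/s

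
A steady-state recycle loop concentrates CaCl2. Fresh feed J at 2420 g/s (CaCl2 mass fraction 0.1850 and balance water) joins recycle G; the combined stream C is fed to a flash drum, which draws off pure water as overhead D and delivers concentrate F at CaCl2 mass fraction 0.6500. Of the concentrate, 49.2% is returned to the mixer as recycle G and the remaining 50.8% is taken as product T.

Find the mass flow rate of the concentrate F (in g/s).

1356 g/s

Overall CaCl2 balance (none leaves overhead): CaCl2 in fresh feed = CaCl2 in product, i.e. 2420×0.185 = (1−0.492)·F·0.650.
F = 447.7/(0.650×0.508) = 1355.8 g/s.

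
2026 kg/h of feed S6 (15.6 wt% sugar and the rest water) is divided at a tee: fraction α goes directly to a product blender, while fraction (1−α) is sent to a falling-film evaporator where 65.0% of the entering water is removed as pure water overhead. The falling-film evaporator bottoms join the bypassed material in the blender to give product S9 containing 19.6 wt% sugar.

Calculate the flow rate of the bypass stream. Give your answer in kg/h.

All 2026×0.156 = 316.06 kg/h of sugar reaches S9, so S9 = 316.06/0.196 = 1612.5 kg/h and vapour = 413.47 kg/h.
The evaporator receives (1−α)·2026 of feed at 0.844 water and removes 0.650 of that water:
0.650×0.844×(1−α)×2026 = 413.47
(1−α) = 413.47/1111.5 = 0.3720;  α = 0.6280.
Bypass flow = 0.6280×2026 = 1272.3 kg/h.

1272 kg/h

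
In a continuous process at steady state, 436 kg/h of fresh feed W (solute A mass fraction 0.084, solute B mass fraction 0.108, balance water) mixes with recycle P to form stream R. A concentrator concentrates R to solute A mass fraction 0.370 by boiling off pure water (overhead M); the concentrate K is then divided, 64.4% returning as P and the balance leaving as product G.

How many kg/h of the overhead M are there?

Overall solute A balance (none leaves overhead): solute A in fresh feed = solute A in product, i.e. 436×0.084 = (1−0.644)·K·0.370.
K = 36.624/(0.370×0.356) = 278.04 kg/h.
Recycle P = 0.644×278.04 = 179.06 kg/h.
Combined feed R = 436 + 179.06 = 615.06 kg/h.
Overhead M = R − K = 615.06 − 278.04 = 337.02 kg/h.

337 kg/h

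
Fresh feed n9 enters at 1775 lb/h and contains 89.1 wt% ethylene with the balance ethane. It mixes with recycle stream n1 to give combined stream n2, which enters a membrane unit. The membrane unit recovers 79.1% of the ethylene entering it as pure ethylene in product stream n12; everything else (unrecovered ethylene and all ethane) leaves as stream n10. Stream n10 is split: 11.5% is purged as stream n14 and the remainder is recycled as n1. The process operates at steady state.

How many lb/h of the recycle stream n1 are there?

1848 lb/h

ethane enters only via n9 and leaves only via the purge: 1775×0.109 = 0.115×(ethane in n10), and the membrane unit passes all ethane, so ethane in n2 = ethane in n10 = 1682.4 lb/h.
ethylene in n2: m_A = 1775×0.891 + (1−0.115)·(1−0.791)·m_A, so m_A = 1581.5/0.8150 = 1940.4 lb/h.
n10 = (1−0.791)×1940.4 + 1682.4 = 2087.9 lb/h.
Recycle n1 = (1−0.115)×2087.9 = 1847.8 lb/h.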